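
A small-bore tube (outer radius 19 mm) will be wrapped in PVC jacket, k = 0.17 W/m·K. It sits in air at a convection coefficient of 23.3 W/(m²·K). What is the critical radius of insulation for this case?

For a cylinder r_cr = k/h = 0.17/23.3
r_cr = 7.3 mm; since the bare radius (19 mm) is above r_cr, any added insulation will reduce heat loss.

r_cr ≈ 7.3 mm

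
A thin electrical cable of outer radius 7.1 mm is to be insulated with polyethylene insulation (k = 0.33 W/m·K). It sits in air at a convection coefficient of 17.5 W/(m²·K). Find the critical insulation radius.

For a cylinder r_cr = k/h = 0.33/17.5
r_cr = 18.9 mm; since the bare radius (7.1 mm) is below r_cr, adding a thin layer of insulation will *increase* heat loss.

r_cr ≈ 18.9 mm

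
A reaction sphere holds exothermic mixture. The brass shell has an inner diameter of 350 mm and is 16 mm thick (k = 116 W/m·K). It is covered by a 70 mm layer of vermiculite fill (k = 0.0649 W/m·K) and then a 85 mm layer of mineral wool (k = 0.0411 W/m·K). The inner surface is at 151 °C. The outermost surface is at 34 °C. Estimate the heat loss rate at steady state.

Radial (spherical) resistances in series:
R_brass shell = (1/0.175 − 1/0.191)/(4π×116) = 3.284×10^-4 K/W
R_vermiculite fill = (1/0.191 − 1/0.261)/(4π×0.0649) = 1.722 K/W
R_mineral wool = (1/0.261 − 1/0.346)/(4π×0.0411) = 1.822 K/W
R_total = 3.545 K/W
Q = ΔT/R_total = 117/3.545

Q ≈ 33 W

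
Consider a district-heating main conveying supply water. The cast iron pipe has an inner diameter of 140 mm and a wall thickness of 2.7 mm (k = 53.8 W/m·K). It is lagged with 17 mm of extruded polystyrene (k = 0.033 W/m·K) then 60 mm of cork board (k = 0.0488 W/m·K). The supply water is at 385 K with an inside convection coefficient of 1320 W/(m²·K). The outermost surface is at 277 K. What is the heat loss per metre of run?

Per-layer cylindrical resistances, series-summed:
R_inner film = 1/(h_i·2πr₁L) = 1/(1320×2π×0.07×1) = 0.001722 K/W
R_cast iron pipe wall = ln(72.7/70)/(2π×53.8×1) = 1.12×10^-4 K/W
R_extruded polystyrene = ln(89.7/72.7)/(2π×0.033×1) = 1.013 K/W
R_cork board = ln(149.7/89.7)/(2π×0.0488×1) = 1.67 K/W
R_total = 2.686 K/W
Q = ΔT/R_total = 108/2.686

q′ ≈ 40.2 W/m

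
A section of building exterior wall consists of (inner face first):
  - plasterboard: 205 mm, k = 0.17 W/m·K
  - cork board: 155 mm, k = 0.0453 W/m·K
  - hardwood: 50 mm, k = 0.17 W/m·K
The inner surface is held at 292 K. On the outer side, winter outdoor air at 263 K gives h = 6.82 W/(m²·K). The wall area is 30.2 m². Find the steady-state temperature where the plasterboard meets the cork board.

T ≈ 285 K

Using the resistance-network approach (series):
R_plasterboard = L/(kA) = 0.205/(0.17×30.2) = 0.03993 K/W
R_cork board = L/(kA) = 0.155/(0.0453×30.2) = 0.1133 K/W
R_hardwood = L/(kA) = 0.05/(0.17×30.2) = 0.009739 K/W
R_outer film = 1/(h_o·A) = 1/(6.82×30.2) = 0.004855 K/W
R_total = 0.1678 K/W;  Q = ΔT/R_total = 29/0.1678 = 172.8 W
T_interface = T_inner − Q·ΣR(inner→interface) = 292 − 173×0.03993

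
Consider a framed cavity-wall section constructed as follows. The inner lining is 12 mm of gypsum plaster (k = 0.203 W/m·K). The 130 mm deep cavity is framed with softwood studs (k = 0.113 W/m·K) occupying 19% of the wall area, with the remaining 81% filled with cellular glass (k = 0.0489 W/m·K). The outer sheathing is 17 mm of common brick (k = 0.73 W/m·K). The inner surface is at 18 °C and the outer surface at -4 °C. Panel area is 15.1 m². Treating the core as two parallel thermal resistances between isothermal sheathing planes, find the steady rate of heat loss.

Q ≈ 150 W

Sheathing layers in series; stud and cavity paths in parallel between them.
R_inner = 0.012/(0.203×15.1) = 0.003915 K/W
R_stud  = 0.13/(0.113×0.19×15.1) = 0.401 K/W
R_cav   = 0.13/(0.0489×0.81×15.1) = 0.2174 K/W
1/R_core = 1/R_stud + 1/R_cav → R_core = 0.141 K/W
R_outer = 0.017/(0.73×15.1) = 0.001542 K/W
R_total = 0.1464 K/W
Q = ΔT/R_total = 22/0.1464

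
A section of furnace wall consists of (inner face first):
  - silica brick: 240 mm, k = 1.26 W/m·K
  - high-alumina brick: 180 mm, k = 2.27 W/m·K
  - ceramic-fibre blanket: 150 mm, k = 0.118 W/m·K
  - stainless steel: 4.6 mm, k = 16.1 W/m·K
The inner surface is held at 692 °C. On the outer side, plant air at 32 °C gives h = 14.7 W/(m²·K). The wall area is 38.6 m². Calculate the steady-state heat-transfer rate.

Thermal resistances in series:
R_silica brick = L/(kA) = 0.24/(1.26×38.6) = 0.004935 K/W
R_high-alumina brick = L/(kA) = 0.18/(2.27×38.6) = 0.002054 K/W
R_ceramic-fibre blanket = L/(kA) = 0.15/(0.118×38.6) = 0.03293 K/W
R_stainless steel = L/(kA) = 0.0046/(16.1×38.6) = 7.402×10^-6 K/W
R_outer film = 1/(h_o·A) = 1/(14.7×38.6) = 0.001762 K/W
R_total = 0.04169 K/W
Q = ΔT / R_total = 660 / 0.04169

Q ≈ 15800 W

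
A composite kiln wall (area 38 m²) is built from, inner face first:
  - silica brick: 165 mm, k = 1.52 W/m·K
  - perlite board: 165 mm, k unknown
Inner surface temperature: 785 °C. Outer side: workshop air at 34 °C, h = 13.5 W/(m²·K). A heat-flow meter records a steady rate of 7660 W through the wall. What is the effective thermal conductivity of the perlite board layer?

k ≈ 0.0466 W/(m·K)

Treating each layer as a thermal resistance in series:
R_silica brick = L/(kA) = 0.165/(1.52×38) = 0.002857 K/W
R_outer film = 1/(h_o·A) = 1/(13.5×38) = 0.001949 K/W
Sum of known resistances R_other = 0.004806 K/W
Total R = ΔT/Q = 751/7660 = 0.09804 K/W
R_perlite board = R_total − R_other = 0.09324 K/W
k = L/(R·A) = 0.165/(0.09324×38)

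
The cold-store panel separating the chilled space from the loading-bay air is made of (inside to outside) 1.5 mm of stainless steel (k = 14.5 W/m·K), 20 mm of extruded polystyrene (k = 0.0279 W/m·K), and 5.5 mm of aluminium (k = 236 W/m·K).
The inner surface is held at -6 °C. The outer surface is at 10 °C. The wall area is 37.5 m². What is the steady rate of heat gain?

Model the wall as resistances in series:
R_stainless steel = L/(kA) = 0.0015/(14.5×37.5) = 2.759×10^-6 K/W
R_extruded polystyrene = L/(kA) = 0.02/(0.0279×37.5) = 0.01912 K/W
R_aluminium = L/(kA) = 0.0055/(236×37.5) = 6.215×10^-7 K/W
R_total = 0.01912 K/W
Q = ΔT / R_total = 16 / 0.01912

Q ≈ 837 W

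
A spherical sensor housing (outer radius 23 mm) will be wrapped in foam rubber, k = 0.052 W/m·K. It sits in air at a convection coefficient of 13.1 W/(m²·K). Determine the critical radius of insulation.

r_cr ≈ 7.94 mm

For a sphere r_cr = 2k/h = 2×0.052/13.1
r_cr = 7.94 mm; since the bare radius (23 mm) is above r_cr, any added insulation will reduce heat loss.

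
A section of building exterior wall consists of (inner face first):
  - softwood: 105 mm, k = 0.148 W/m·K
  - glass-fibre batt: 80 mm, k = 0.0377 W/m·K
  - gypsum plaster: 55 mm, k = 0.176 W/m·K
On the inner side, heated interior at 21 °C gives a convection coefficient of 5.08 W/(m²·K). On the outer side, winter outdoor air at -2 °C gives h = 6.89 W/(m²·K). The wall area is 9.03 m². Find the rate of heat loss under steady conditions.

Q ≈ 59.6 W

Series thermal resistances:
R_inner film = 1/(h_i·A) = 1/(5.08×9.03) = 0.0218 K/W
R_softwood = L/(kA) = 0.105/(0.148×9.03) = 0.07857 K/W
R_glass-fibre batt = L/(kA) = 0.08/(0.0377×9.03) = 0.235 K/W
R_gypsum plaster = L/(kA) = 0.055/(0.176×9.03) = 0.03461 K/W
R_outer film = 1/(h_o·A) = 1/(6.89×9.03) = 0.01607 K/W
R_total = 0.386 K/W
Q = ΔT / R_total = 23 / 0.386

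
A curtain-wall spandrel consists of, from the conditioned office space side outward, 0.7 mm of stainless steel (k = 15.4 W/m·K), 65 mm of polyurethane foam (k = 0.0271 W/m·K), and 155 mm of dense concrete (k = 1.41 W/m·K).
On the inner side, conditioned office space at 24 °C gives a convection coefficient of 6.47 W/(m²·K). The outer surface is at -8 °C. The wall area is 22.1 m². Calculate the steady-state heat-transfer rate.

Q ≈ 266 W

Using the resistance-network approach (series):
R_inner film = 1/(h_i·A) = 1/(6.47×22.1) = 0.006994 K/W
R_stainless steel = L/(kA) = 0.0007/(15.4×22.1) = 2.057×10^-6 K/W
R_polyurethane foam = L/(kA) = 0.065/(0.0271×22.1) = 0.1085 K/W
R_dense concrete = L/(kA) = 0.155/(1.41×22.1) = 0.004974 K/W
R_total = 0.1205 K/W
Q = ΔT / R_total = 32 / 0.1205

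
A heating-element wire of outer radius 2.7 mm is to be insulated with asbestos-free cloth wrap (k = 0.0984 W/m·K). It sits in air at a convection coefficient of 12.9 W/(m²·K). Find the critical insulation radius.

r_cr ≈ 7.63 mm

For a cylinder r_cr = k/h = 0.0984/12.9
r_cr = 7.63 mm; since the bare radius (2.7 mm) is below r_cr, adding a thin layer of insulation will *increase* heat loss.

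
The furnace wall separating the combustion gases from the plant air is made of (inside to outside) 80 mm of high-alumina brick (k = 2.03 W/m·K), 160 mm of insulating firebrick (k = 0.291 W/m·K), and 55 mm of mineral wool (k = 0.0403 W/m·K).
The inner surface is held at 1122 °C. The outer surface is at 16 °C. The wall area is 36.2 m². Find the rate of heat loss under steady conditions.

Q ≈ 20500 W

Series thermal resistances:
R_high-alumina brick = L/(kA) = 0.08/(2.03×36.2) = 0.001089 K/W
R_insulating firebrick = L/(kA) = 0.16/(0.291×36.2) = 0.01519 K/W
R_mineral wool = L/(kA) = 0.055/(0.0403×36.2) = 0.0377 K/W
R_total = 0.05398 K/W
Q = ΔT / R_total = 1106 / 0.05398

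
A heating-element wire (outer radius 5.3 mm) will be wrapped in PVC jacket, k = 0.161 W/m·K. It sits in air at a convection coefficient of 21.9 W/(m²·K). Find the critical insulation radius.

r_cr ≈ 7.35 mm

For a cylinder r_cr = k/h = 0.161/21.9
r_cr = 7.35 mm; since the bare radius (5.3 mm) is below r_cr, adding a thin layer of insulation will *increase* heat loss.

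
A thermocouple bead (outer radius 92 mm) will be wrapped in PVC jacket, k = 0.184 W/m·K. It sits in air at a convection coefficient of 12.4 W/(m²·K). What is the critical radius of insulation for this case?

For a sphere r_cr = 2k/h = 2×0.184/12.4
r_cr = 29.7 mm; since the bare radius (92 mm) is above r_cr, any added insulation will reduce heat loss.

r_cr ≈ 29.7 mm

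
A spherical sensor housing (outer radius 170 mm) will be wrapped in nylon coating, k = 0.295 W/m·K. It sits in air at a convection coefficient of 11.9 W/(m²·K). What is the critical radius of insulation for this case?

For a sphere r_cr = 2k/h = 2×0.295/11.9
r_cr = 49.6 mm; since the bare radius (170 mm) is above r_cr, any added insulation will reduce heat loss.

r_cr ≈ 49.6 mm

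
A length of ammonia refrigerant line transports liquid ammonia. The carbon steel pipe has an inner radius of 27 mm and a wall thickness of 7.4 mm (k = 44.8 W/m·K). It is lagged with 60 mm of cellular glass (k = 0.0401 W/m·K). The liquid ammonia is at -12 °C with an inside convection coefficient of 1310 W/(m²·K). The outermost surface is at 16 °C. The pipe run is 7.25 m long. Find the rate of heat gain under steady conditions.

Treating each annulus and film as a series resistance:
R_inner film = 1/(h_i·2πr₁L) = 1/(1310×2π×0.027×7.25) = 6.207×10^-4 K/W
R_carbon steel pipe wall = ln(34.4/27)/(2π×44.8×7.25) = 1.187×10^-4 K/W
R_cellular glass = ln(94.4/34.4)/(2π×0.0401×7.25) = 0.5526 K/W
R_total = 0.5534 K/W
Q = ΔT/R_total = 28/0.5534

Q ≈ 50.6 W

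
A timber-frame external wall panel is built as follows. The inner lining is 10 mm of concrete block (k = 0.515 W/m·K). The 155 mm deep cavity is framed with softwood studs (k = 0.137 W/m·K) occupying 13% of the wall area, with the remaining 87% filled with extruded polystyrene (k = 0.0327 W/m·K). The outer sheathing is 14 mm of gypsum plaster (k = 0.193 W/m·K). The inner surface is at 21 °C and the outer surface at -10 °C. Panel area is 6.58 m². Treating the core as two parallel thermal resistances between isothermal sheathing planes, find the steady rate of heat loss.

Q ≈ 59.3 W

Sheathing layers in series; stud and cavity paths in parallel between them.
R_inner = 0.01/(0.515×6.58) = 0.002951 K/W
R_stud  = 0.155/(0.137×0.13×6.58) = 1.323 K/W
R_cav   = 0.155/(0.0327×0.87×6.58) = 0.828 K/W
1/R_core = 1/R_stud + 1/R_cav → R_core = 0.5092 K/W
R_outer = 0.014/(0.193×6.58) = 0.01102 K/W
R_total = 0.5232 K/W
Q = ΔT/R_total = 31/0.5232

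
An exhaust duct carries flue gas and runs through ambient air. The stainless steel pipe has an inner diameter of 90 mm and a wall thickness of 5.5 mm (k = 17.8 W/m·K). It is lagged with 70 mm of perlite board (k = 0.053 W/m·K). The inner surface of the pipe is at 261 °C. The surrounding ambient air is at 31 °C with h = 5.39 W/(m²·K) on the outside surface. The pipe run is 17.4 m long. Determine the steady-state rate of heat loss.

For a radial system each layer contributes R = ln(r_out/r_in)/(2πkL); films add R = 1/(hA).
R_stainless steel pipe wall = ln(50.5/45)/(2π×17.8×17.4) = 5.925×10^-5 K/W
R_perlite board = ln(120.5/50.5)/(2π×0.053×17.4) = 0.1501 K/W
R_outer film = 1/(h_o·2πr_oL) = 1/(5.39×2π×0.1205×17.4) = 0.01408 K/W
R_total = 0.1642 K/W
Q = ΔT/R_total = 230/0.1642

Q ≈ 1400 W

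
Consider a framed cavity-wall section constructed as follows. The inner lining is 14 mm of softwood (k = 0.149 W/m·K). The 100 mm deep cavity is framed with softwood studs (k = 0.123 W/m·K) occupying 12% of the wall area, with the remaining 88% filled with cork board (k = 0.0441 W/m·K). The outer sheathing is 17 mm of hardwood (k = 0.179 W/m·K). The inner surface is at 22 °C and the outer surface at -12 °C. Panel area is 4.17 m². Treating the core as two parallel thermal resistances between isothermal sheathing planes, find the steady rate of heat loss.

Q ≈ 69 W

Sheathing layers in series; stud and cavity paths in parallel between them.
R_inner = 0.014/(0.149×4.17) = 0.02253 K/W
R_stud  = 0.1/(0.123×0.12×4.17) = 1.625 K/W
R_cav   = 0.1/(0.0441×0.88×4.17) = 0.6179 K/W
1/R_core = 1/R_stud + 1/R_cav → R_core = 0.4477 K/W
R_outer = 0.017/(0.179×4.17) = 0.02278 K/W
R_total = 0.493 K/W
Q = ΔT/R_total = 34/0.493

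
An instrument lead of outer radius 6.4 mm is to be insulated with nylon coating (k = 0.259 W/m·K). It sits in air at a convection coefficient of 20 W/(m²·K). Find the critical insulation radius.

For a cylinder r_cr = k/h = 0.259/20
r_cr = 12.9 mm; since the bare radius (6.4 mm) is below r_cr, adding a thin layer of insulation will *increase* heat loss.

r_cr ≈ 12.9 mm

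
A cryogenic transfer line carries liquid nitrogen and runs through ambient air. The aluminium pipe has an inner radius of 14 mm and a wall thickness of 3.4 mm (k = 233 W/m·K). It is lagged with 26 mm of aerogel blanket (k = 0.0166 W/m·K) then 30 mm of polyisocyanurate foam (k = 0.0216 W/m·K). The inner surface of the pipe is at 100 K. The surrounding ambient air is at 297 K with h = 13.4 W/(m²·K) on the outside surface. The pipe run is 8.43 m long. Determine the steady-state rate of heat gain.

Treating each annulus and film as a series resistance:
R_aluminium pipe wall = ln(17.4/14)/(2π×233×8.43) = 1.762×10^-5 K/W
R_aerogel blanket = ln(43.4/17.4)/(2π×0.0166×8.43) = 1.04 K/W
R_polyisocyanurate foam = ln(73.4/43.4)/(2π×0.0216×8.43) = 0.4593 K/W
R_outer film = 1/(h_o·2πr_oL) = 1/(13.4×2π×0.0734×8.43) = 0.0192 K/W
R_total = 1.518 K/W
Q = ΔT/R_total = 197/1.518

Q ≈ 130 W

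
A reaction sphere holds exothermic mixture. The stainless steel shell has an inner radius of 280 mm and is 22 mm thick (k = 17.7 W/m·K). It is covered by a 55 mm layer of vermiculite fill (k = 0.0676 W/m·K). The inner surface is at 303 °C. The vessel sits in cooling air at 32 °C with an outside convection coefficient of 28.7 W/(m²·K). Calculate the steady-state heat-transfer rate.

Q ≈ 435 W

For a spherical shell R = (1/r₁ − 1/r₂)/(4πk); film R = 1/(h·4πr²). In series:
R_stainless steel shell = (1/0.28 − 1/0.302)/(4π×17.7) = 0.00117 K/W
R_vermiculite fill = (1/0.302 − 1/0.357)/(4π×0.0676) = 0.6005 K/W
R_outer film = 1/(h·4πr_o²) = 1/(28.7×4π×0.357²) = 0.02176 K/W
R_total = 0.6235 K/W
Q = ΔT/R_total = 271/0.6235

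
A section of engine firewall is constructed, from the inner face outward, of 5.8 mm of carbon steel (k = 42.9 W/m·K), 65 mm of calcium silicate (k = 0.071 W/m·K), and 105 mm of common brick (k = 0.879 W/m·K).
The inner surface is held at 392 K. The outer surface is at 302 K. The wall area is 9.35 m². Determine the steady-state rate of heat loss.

Q ≈ 813 W

Using the resistance-network approach (series):
R_carbon steel = L/(kA) = 0.0058/(42.9×9.35) = 1.446×10^-5 K/W
R_calcium silicate = L/(kA) = 0.065/(0.071×9.35) = 0.09791 K/W
R_common brick = L/(kA) = 0.105/(0.879×9.35) = 0.01278 K/W
R_total = 0.1107 K/W
Q = ΔT / R_total = 90 / 0.1107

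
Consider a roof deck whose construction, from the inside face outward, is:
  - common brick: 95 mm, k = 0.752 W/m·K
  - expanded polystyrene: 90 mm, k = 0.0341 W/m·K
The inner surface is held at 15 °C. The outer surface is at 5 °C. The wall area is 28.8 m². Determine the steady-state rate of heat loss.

Thermal resistances in series:
R_common brick = L/(kA) = 0.095/(0.752×28.8) = 0.004386 K/W
R_expanded polystyrene = L/(kA) = 0.09/(0.0341×28.8) = 0.09164 K/W
R_total = 0.09603 K/W
Q = ΔT / R_total = 10 / 0.09603

Q ≈ 104 W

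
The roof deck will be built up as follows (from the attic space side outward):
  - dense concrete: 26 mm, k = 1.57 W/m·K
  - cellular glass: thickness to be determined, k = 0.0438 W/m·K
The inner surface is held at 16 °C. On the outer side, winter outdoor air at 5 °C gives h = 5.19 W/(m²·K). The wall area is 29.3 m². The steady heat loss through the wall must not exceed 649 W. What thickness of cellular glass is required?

Model the wall as resistances in series:
R_dense concrete = L/(kA) = 0.026/(1.57×29.3) = 5.652×10^-4 K/W
R_outer film = 1/(h_o·A) = 1/(5.19×29.3) = 0.006576 K/W
Sum of the known resistances R_other = 0.007141 K/W
Required total resistance R_tot = ΔT/Q_allow = 11/649 = 0.01695 K/W
R_cellular glass = R_tot − R_other = 0.009808 K/W
L = R·k·A = 0.009808×0.0438×29.3

L ≈ 12.6 mm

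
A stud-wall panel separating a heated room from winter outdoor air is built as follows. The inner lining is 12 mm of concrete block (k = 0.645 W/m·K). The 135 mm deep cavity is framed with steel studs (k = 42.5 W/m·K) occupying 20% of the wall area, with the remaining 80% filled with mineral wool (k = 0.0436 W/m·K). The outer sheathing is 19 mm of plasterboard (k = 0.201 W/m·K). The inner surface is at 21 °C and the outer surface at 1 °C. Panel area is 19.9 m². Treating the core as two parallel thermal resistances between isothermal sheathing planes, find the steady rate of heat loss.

Sheathing layers in series; stud and cavity paths in parallel between them.
R_inner = 0.012/(0.645×19.9) = 9.349×10^-4 K/W
R_stud  = 0.135/(42.5×0.2×19.9) = 7.981×10^-4 K/W
R_cav   = 0.135/(0.0436×0.8×19.9) = 0.1945 K/W
1/R_core = 1/R_stud + 1/R_cav → R_core = 7.948×10^-4 K/W
R_outer = 0.019/(0.201×19.9) = 0.00475 K/W
R_total = 0.00648 K/W
Q = ΔT/R_total = 20/0.00648

Q ≈ 3090 W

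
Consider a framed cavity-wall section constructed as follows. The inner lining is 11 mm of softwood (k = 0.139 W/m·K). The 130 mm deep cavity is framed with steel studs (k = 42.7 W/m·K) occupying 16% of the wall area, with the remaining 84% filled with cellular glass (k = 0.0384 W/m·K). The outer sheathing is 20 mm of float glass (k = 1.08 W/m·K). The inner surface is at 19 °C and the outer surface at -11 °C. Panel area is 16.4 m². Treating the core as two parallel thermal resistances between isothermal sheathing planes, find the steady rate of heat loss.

Q ≈ 4220 W

Sheathing layers in series; stud and cavity paths in parallel between them.
R_inner = 0.011/(0.139×16.4) = 0.004825 K/W
R_stud  = 0.13/(42.7×0.16×16.4) = 0.00116 K/W
R_cav   = 0.13/(0.0384×0.84×16.4) = 0.2457 K/W
1/R_core = 1/R_stud + 1/R_cav → R_core = 0.001155 K/W
R_outer = 0.02/(1.08×16.4) = 0.001129 K/W
R_total = 0.007109 K/W
Q = ΔT/R_total = 30/0.007109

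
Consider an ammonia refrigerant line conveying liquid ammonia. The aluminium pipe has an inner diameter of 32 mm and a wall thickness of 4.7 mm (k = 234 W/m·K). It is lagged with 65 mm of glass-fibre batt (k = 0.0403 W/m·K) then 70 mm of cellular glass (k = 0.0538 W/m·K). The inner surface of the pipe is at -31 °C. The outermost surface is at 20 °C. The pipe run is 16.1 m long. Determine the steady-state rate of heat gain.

Q ≈ 111 W

Per-layer cylindrical resistances, series-summed:
R_aluminium pipe wall = ln(20.7/16)/(2π×234×16.1) = 1.088×10^-5 K/W
R_glass-fibre batt = ln(85.7/20.7)/(2π×0.0403×16.1) = 0.3485 K/W
R_cellular glass = ln(155.7/85.7)/(2π×0.0538×16.1) = 0.1097 K/W
R_total = 0.4582 K/W
Q = ΔT/R_total = 51/0.4582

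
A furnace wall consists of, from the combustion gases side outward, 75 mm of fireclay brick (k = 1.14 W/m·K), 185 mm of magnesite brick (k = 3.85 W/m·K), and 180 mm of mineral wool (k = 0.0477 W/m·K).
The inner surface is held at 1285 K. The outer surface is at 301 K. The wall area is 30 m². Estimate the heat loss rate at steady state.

Q ≈ 7590 W

Treating each layer as a thermal resistance in series:
R_fireclay brick = L/(kA) = 0.075/(1.14×30) = 0.002193 K/W
R_magnesite brick = L/(kA) = 0.185/(3.85×30) = 0.001602 K/W
R_mineral wool = L/(kA) = 0.18/(0.0477×30) = 0.1258 K/W
R_total = 0.1296 K/W
Q = ΔT / R_total = 984 / 0.1296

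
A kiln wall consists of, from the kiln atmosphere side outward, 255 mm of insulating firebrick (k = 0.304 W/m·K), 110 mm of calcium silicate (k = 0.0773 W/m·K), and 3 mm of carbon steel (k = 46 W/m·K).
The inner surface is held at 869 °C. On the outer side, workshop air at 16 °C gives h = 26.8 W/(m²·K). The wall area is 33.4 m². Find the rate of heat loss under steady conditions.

Series thermal resistances:
R_insulating firebrick = L/(kA) = 0.255/(0.304×33.4) = 0.02511 K/W
R_calcium silicate = L/(kA) = 0.11/(0.0773×33.4) = 0.04261 K/W
R_carbon steel = L/(kA) = 0.003/(46×33.4) = 1.953×10^-6 K/W
R_outer film = 1/(h_o·A) = 1/(26.8×33.4) = 0.001117 K/W
R_total = 0.06884 K/W
Q = ΔT / R_total = 853 / 0.06884

Q ≈ 12400 W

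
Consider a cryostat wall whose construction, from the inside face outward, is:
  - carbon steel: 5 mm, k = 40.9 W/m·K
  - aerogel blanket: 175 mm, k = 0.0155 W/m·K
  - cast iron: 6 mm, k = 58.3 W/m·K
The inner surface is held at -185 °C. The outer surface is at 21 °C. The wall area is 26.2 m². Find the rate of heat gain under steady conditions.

Treating each layer as a thermal resistance in series:
R_carbon steel = L/(kA) = 0.005/(40.9×26.2) = 4.666×10^-6 K/W
R_aerogel blanket = L/(kA) = 0.175/(0.0155×26.2) = 0.4309 K/W
R_cast iron = L/(kA) = 0.006/(58.3×26.2) = 3.928×10^-6 K/W
R_total = 0.4309 K/W
Q = ΔT / R_total = 206 / 0.4309

Q ≈ 478 W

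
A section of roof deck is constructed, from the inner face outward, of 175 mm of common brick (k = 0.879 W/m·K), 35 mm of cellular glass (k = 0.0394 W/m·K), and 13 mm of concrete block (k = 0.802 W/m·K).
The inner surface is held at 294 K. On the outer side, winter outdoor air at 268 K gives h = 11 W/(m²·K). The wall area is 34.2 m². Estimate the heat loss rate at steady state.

Using the resistance-network approach (series):
R_common brick = L/(kA) = 0.175/(0.879×34.2) = 0.005821 K/W
R_cellular glass = L/(kA) = 0.035/(0.0394×34.2) = 0.02597 K/W
R_concrete block = L/(kA) = 0.013/(0.802×34.2) = 4.74×10^-4 K/W
R_outer film = 1/(h_o·A) = 1/(11×34.2) = 0.002658 K/W
R_total = 0.03493 K/W
Q = ΔT / R_total = 26 / 0.03493

Q ≈ 744 W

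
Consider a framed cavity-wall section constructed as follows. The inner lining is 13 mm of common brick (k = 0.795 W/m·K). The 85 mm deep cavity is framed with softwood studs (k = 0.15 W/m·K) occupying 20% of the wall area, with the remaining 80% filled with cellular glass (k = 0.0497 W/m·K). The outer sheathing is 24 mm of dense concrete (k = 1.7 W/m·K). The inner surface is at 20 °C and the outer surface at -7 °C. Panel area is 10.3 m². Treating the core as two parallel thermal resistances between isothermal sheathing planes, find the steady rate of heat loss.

Q ≈ 223 W

Sheathing layers in series; stud and cavity paths in parallel between them.
R_inner = 0.013/(0.795×10.3) = 0.001588 K/W
R_stud  = 0.085/(0.15×0.2×10.3) = 0.2751 K/W
R_cav   = 0.085/(0.0497×0.8×10.3) = 0.2076 K/W
1/R_core = 1/R_stud + 1/R_cav → R_core = 0.1183 K/W
R_outer = 0.024/(1.7×10.3) = 0.001371 K/W
R_total = 0.1213 K/W
Q = ΔT/R_total = 27/0.1213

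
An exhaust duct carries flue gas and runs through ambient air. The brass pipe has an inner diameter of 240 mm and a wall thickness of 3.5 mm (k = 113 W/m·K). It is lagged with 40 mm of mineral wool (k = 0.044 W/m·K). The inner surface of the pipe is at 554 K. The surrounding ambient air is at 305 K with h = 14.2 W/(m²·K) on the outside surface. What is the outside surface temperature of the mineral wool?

Per-layer cylindrical resistances, series-summed:
R_brass pipe wall = ln(123.5/120)/(2π×113×1) = 4.049×10^-5 K/W
R_mineral wool = ln(163.5/123.5)/(2π×0.044×1) = 1.015 K/W
R_outer film = 1/(h_o·2πr_oL) = 1/(14.2×2π×0.1635×1) = 0.06855 K/W
R_total = 1.083 K/W
Q = ΔT/R_total = 249/1.083
Q = 230 W/m
T_interface = T_inner − Q·ΣR(inner→interface) = 554 − 230×1.015

T ≈ 321 K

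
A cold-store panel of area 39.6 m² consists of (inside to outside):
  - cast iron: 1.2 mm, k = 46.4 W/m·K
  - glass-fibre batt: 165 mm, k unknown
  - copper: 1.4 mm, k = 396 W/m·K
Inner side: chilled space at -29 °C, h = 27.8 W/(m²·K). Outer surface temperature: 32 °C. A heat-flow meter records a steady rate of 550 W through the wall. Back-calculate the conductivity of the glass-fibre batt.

Model the wall as resistances in series:
R_inner film = 1/(h_i·A) = 1/(27.8×39.6) = 9.084×10^-4 K/W
R_cast iron = L/(kA) = 0.0012/(46.4×39.6) = 6.531×10^-7 K/W
R_copper = L/(kA) = 0.0014/(396×39.6) = 8.928×10^-8 K/W
Sum of known resistances R_other = 9.091×10^-4 K/W
Total R = ΔT/Q = 61/550 = 0.1109 K/W
R_glass-fibre batt = R_total − R_other = 0.11 K/W
k = L/(R·A) = 0.165/(0.11×39.6)

k ≈ 0.0379 W/(m·K)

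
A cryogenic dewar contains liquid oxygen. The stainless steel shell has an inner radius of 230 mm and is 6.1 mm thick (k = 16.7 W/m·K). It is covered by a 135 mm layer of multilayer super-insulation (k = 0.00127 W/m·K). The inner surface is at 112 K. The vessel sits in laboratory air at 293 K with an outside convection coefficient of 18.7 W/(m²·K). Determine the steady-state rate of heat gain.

Radial (spherical) resistances in series:
R_stainless steel shell = (1/0.23 − 1/0.2361)/(4π×16.7) = 5.353×10^-4 K/W
R_multilayer super-insulation = (1/0.2361 − 1/0.3711)/(4π×0.00127) = 96.55 K/W
R_outer film = 1/(h·4πr_o²) = 1/(18.7×4π×0.3711²) = 0.0309 K/W
R_total = 96.58 K/W
Q = ΔT/R_total = 181/96.58

Q ≈ 1.87 W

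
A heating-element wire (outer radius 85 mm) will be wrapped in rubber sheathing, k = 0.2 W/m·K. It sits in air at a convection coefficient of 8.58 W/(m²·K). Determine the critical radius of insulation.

For a cylinder r_cr = k/h = 0.2/8.58
r_cr = 23.3 mm; since the bare radius (85 mm) is above r_cr, any added insulation will reduce heat loss.

r_cr ≈ 23.3 mm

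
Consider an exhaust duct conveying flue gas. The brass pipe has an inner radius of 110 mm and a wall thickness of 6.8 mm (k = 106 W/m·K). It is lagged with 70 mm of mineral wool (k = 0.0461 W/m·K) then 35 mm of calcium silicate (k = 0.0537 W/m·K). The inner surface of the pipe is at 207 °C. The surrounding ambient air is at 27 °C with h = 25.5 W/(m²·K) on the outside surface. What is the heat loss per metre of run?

q′ ≈ 83.4 W/m

For a radial system each layer contributes R = ln(r_out/r_in)/(2πkL); films add R = 1/(hA).
R_brass pipe wall = ln(116.8/110)/(2π×106×1) = 9.006×10^-5 K/W
R_mineral wool = ln(186.8/116.8)/(2π×0.0461×1) = 1.621 K/W
R_calcium silicate = ln(221.8/186.8)/(2π×0.0537×1) = 0.509 K/W
R_outer film = 1/(h_o·2πr_oL) = 1/(25.5×2π×0.2218×1) = 0.02814 K/W
R_total = 2.158 K/W
Q = ΔT/R_total = 180/2.158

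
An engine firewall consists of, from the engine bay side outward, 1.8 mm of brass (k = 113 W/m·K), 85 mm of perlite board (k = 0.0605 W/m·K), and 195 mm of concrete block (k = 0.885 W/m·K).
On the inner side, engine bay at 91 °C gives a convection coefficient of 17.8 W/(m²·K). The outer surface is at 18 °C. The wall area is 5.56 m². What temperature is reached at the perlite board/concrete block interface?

Series thermal resistances:
R_inner film = 1/(h_i·A) = 1/(17.8×5.56) = 0.0101 K/W
R_brass = L/(kA) = 0.0018/(113×5.56) = 2.865×10^-6 K/W
R_perlite board = L/(kA) = 0.085/(0.0605×5.56) = 0.2527 K/W
R_concrete block = L/(kA) = 0.195/(0.885×5.56) = 0.03963 K/W
R_total = 0.3024 K/W;  Q = ΔT/R_total = 73/0.3024 = 241.4 W
T_interface = T_inner − Q·ΣR(inner→interface) = 91 − 241×0.2628

T ≈ 27.6 °C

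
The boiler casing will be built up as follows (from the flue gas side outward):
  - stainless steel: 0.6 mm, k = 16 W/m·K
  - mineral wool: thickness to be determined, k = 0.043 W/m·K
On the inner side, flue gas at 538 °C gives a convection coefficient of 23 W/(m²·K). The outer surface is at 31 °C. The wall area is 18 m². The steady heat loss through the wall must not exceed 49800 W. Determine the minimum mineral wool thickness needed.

L ≈ 6.01 mm

Thermal resistances in series:
R_inner film = 1/(h_i·A) = 1/(23×18) = 0.002415 K/W
R_stainless steel = L/(kA) = 0.0006/(16×18) = 2.083×10^-6 K/W
Sum of the known resistances R_other = 0.002418 K/W
Required total resistance R_tot = ΔT/Q_allow = 507/49800 = 0.01018 K/W
R_mineral wool = R_tot − R_other = 0.007763 K/W
L = R·k·A = 0.007763×0.043×18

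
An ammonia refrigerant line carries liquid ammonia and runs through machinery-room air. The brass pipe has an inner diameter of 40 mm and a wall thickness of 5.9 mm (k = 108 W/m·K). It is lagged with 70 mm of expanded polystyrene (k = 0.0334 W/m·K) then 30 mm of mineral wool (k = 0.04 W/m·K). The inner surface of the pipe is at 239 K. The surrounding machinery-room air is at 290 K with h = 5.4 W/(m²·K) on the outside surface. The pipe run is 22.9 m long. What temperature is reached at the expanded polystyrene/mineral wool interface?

T ≈ 281 K

For a radial system each layer contributes R = ln(r_out/r_in)/(2πkL); films add R = 1/(hA).
R_brass pipe wall = ln(25.9/20)/(2π×108×22.9) = 1.664×10^-5 K/W
R_expanded polystyrene = ln(95.9/25.9)/(2π×0.0334×22.9) = 0.2724 K/W
R_mineral wool = ln(125.9/95.9)/(2π×0.04×22.9) = 0.04729 K/W
R_outer film = 1/(h_o·2πr_oL) = 1/(5.4×2π×0.1259×22.9) = 0.01022 K/W
R_total = 0.3299 K/W
Q = ΔT/R_total = 51/0.3299
Q = 155 W
T_interface = T_inner + Q·ΣR(inner→interface) = 239 + 155×0.2724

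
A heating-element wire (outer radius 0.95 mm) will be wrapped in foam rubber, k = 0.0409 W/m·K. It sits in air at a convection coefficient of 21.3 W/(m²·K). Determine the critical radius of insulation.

r_cr ≈ 1.92 mm

For a cylinder r_cr = k/h = 0.0409/21.3
r_cr = 1.92 mm; since the bare radius (0.95 mm) is below r_cr, adding a thin layer of insulation will *increase* heat loss.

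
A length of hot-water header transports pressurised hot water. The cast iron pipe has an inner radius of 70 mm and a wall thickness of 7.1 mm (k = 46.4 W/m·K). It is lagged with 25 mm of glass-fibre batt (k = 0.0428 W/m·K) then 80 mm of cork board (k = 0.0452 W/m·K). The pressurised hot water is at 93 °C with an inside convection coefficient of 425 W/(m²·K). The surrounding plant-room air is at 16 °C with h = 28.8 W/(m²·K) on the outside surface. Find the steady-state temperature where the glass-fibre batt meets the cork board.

T ≈ 67.1 °C

For a radial system each layer contributes R = ln(r_out/r_in)/(2πkL); films add R = 1/(hA).
R_inner film = 1/(h_i·2πr₁L) = 1/(425×2π×0.07×1) = 0.00535 K/W
R_cast iron pipe wall = ln(77.1/70)/(2π×46.4×1) = 3.314×10^-4 K/W
R_glass-fibre batt = ln(102.1/77.1)/(2π×0.0428×1) = 1.044 K/W
R_cork board = ln(182.1/102.1)/(2π×0.0452×1) = 2.037 K/W
R_outer film = 1/(h_o·2πr_oL) = 1/(28.8×2π×0.1821×1) = 0.03035 K/W
R_total = 3.118 K/W
Q = ΔT/R_total = 77/3.118
Q = 24.7 W/m
T_interface = T_inner − Q·ΣR(inner→interface) = 93 − 24.7×1.05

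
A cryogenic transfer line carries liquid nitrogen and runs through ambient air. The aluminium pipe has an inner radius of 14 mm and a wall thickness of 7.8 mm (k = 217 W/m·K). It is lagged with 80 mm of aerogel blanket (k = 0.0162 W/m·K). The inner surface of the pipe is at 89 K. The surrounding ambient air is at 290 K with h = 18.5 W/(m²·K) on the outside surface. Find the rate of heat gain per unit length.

q′ ≈ 13.2 W/m

Treating each annulus and film as a series resistance:
R_aluminium pipe wall = ln(21.8/14)/(2π×217×1) = 3.248×10^-4 K/W
R_aerogel blanket = ln(101.8/21.8)/(2π×0.0162×1) = 15.14 K/W
R_outer film = 1/(h_o·2πr_oL) = 1/(18.5×2π×0.1018×1) = 0.08451 K/W
R_total = 15.23 K/W
Q = ΔT/R_total = 201/15.23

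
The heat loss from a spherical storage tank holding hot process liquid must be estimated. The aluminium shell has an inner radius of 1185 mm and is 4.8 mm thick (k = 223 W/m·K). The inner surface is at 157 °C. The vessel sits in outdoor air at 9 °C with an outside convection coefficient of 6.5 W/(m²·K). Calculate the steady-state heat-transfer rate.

Spherical conduction: R = (1/r_in − 1/r_out)/(4πk) per layer; series-sum.
R_aluminium shell = (1/1.185 − 1/1.1898)/(4π×223) = 1.215×10^-6 K/W
R_outer film = 1/(h·4πr_o²) = 1/(6.5×4π×1.1898²) = 0.008648 K/W
R_total = 0.008649 K/W
Q = ΔT/R_total = 148/0.008649

Q ≈ 17100 W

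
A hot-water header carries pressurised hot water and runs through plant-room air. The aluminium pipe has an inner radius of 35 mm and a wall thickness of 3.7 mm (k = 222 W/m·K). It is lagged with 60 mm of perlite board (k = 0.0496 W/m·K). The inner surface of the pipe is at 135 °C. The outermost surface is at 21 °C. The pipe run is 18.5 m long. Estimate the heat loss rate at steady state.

For a radial system each layer contributes R = ln(r_out/r_in)/(2πkL); films add R = 1/(hA).
R_aluminium pipe wall = ln(38.7/35)/(2π×222×18.5) = 3.894×10^-6 K/W
R_perlite board = ln(98.7/38.7)/(2π×0.0496×18.5) = 0.1624 K/W
R_total = 0.1624 K/W
Q = ΔT/R_total = 114/0.1624

Q ≈ 702 W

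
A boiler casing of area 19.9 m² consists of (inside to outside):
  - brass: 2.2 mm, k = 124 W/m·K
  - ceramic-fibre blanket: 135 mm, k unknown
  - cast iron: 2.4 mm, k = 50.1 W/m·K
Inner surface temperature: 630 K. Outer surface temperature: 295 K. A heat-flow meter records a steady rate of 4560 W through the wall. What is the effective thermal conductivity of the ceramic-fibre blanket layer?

Model the wall as resistances in series:
R_brass = L/(kA) = 0.0022/(124×19.9) = 8.916×10^-7 K/W
R_cast iron = L/(kA) = 0.0024/(50.1×19.9) = 2.407×10^-6 K/W
Sum of known resistances R_other = 3.299×10^-6 K/W
Total R = ΔT/Q = 335/4560 = 0.07346 K/W
R_ceramic-fibre blanket = R_total − R_other = 0.07346 K/W
k = L/(R·A) = 0.135/(0.07346×19.9)

k ≈ 0.0923 W/(m·K)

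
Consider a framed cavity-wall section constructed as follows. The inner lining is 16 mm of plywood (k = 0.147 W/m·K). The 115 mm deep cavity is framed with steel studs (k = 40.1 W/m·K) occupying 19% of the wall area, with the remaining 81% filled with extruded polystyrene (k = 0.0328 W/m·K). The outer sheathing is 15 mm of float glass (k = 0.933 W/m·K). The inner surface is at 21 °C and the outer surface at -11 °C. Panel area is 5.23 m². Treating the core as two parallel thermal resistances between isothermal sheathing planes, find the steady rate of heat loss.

Q ≈ 1200 W

Sheathing layers in series; stud and cavity paths in parallel between them.
R_inner = 0.016/(0.147×5.23) = 0.02081 K/W
R_stud  = 0.115/(40.1×0.19×5.23) = 0.002886 K/W
R_cav   = 0.115/(0.0328×0.81×5.23) = 0.8276 K/W
1/R_core = 1/R_stud + 1/R_cav → R_core = 0.002876 K/W
R_outer = 0.015/(0.933×5.23) = 0.003074 K/W
R_total = 0.02676 K/W
Q = ΔT/R_total = 32/0.02676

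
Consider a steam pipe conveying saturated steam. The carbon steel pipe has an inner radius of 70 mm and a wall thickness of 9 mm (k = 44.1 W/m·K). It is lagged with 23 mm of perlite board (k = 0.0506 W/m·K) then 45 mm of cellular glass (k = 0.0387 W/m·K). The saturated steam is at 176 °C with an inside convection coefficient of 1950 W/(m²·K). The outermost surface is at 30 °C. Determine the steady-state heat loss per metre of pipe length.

q′ ≈ 63.3 W/m

Radial resistances (cylindrical: R_cond = ln(r_o/r_i)/(2πkL), R_conv = 1/(h·2πrL)):
R_inner film = 1/(h_i·2πr₁L) = 1/(1950×2π×0.07×1) = 0.001166 K/W
R_carbon steel pipe wall = ln(79/70)/(2π×44.1×1) = 4.365×10^-4 K/W
R_perlite board = ln(102/79)/(2π×0.0506×1) = 0.8037 K/W
R_cellular glass = ln(147/102)/(2π×0.0387×1) = 1.503 K/W
R_total = 2.308 K/W
Q = ΔT/R_total = 146/2.308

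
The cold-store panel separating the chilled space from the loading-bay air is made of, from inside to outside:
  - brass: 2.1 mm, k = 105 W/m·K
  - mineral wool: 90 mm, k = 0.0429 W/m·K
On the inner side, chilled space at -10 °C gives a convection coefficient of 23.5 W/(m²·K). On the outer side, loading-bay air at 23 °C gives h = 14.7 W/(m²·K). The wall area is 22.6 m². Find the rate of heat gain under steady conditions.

Series thermal resistances:
R_inner film = 1/(h_i·A) = 1/(23.5×22.6) = 0.001883 K/W
R_brass = L/(kA) = 0.0021/(105×22.6) = 8.85×10^-7 K/W
R_mineral wool = L/(kA) = 0.09/(0.0429×22.6) = 0.09283 K/W
R_outer film = 1/(h_o·A) = 1/(14.7×22.6) = 0.00301 K/W
R_total = 0.09772 K/W
Q = ΔT / R_total = 33 / 0.09772

Q ≈ 338 W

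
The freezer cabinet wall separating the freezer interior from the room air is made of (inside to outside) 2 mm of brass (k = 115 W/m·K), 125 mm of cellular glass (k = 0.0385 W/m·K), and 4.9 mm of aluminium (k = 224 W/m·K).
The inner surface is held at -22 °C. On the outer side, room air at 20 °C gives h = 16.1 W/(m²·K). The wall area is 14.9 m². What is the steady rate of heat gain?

Thermal resistances in series:
R_brass = L/(kA) = 0.002/(115×14.9) = 1.167×10^-6 K/W
R_cellular glass = L/(kA) = 0.125/(0.0385×14.9) = 0.2179 K/W
R_aluminium = L/(kA) = 0.0049/(224×14.9) = 1.468×10^-6 K/W
R_outer film = 1/(h_o·A) = 1/(16.1×14.9) = 0.004169 K/W
R_total = 0.2221 K/W
Q = ΔT / R_total = 42 / 0.2221

Q ≈ 189 W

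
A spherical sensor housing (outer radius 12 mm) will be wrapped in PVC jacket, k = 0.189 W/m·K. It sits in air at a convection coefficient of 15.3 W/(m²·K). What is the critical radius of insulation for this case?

For a sphere r_cr = 2k/h = 2×0.189/15.3
r_cr = 24.7 mm; since the bare radius (12 mm) is below r_cr, adding a thin layer of insulation will *increase* heat loss.

r_cr ≈ 24.7 mm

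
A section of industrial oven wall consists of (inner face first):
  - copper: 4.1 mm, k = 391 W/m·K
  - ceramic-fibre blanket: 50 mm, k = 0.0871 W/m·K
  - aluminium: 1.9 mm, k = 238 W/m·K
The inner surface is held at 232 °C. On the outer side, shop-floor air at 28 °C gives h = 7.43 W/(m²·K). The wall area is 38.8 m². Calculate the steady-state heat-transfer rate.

Using the resistance-network approach (series):
R_copper = L/(kA) = 0.0041/(391×38.8) = 2.703×10^-7 K/W
R_ceramic-fibre blanket = L/(kA) = 0.05/(0.0871×38.8) = 0.0148 K/W
R_aluminium = L/(kA) = 0.0019/(238×38.8) = 2.058×10^-7 K/W
R_outer film = 1/(h_o·A) = 1/(7.43×38.8) = 0.003469 K/W
R_total = 0.01826 K/W
Q = ΔT / R_total = 204 / 0.01826

Q ≈ 11200 W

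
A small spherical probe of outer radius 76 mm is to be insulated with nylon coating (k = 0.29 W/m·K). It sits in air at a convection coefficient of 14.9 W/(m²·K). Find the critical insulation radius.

For a sphere r_cr = 2k/h = 2×0.29/14.9
r_cr = 38.9 mm; since the bare radius (76 mm) is above r_cr, any added insulation will reduce heat loss.

r_cr ≈ 38.9 mm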